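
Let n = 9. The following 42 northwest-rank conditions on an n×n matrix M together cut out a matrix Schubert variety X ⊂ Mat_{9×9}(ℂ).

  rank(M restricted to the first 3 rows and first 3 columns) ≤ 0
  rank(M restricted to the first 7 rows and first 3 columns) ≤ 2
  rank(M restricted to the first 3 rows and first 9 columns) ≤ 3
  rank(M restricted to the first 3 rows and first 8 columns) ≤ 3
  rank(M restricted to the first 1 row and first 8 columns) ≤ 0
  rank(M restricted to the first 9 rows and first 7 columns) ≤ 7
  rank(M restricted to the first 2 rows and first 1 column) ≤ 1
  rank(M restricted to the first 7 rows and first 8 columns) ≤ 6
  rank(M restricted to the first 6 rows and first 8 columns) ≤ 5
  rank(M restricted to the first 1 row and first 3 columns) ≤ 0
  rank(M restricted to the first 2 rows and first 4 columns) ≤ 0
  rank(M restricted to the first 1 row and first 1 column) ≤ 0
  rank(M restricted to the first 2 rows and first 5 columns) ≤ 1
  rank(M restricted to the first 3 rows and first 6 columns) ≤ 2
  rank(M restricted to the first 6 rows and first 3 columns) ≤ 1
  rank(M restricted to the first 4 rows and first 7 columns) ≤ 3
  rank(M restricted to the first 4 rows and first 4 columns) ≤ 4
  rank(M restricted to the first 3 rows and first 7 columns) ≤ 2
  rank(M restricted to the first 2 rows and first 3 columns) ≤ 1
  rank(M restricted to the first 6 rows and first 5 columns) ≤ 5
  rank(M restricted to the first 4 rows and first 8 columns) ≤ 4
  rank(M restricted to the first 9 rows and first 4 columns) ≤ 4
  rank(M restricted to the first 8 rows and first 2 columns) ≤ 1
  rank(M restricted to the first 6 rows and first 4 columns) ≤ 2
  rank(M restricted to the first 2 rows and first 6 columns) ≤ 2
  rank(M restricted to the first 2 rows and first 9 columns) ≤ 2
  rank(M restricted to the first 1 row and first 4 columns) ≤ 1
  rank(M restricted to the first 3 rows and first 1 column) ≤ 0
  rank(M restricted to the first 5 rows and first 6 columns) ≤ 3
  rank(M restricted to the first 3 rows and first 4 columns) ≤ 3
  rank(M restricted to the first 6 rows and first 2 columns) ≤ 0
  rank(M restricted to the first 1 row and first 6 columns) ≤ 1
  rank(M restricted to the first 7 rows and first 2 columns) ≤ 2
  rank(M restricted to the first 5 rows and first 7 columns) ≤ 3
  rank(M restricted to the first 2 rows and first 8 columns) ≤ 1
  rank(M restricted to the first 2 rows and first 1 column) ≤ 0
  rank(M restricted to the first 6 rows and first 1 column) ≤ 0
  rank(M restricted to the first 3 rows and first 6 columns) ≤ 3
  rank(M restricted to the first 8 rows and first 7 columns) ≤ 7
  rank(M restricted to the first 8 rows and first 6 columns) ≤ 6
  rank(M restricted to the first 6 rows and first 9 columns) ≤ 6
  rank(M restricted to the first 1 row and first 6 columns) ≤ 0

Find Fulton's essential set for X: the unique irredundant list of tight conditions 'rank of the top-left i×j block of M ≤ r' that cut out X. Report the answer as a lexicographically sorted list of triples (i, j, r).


Rank table r_w(9×9) implied by the 42 constraints:

  R[1]: 0 0 0 0 0 0 0 0 1
  R[2]: 0 0 0 0 1 1 1 1 2
  R[3]: 0 0 0 1 2 2 2 2 3
  R[4]: 0 0 1 2 3 3 3 3 4
  R[5]: 0 0 1 2 3 3 3 4 5
  R[6]: 0 0 1 2 3 4 4 5 6
  R[7]: 1 1 2 3 4 5 5 6 7
  R[8]: 1 1 2 3 4 5 6 7 8
  R[9]: 1 2 3 4 5 6 7 8 9

second differences of R give the permutation w = (9, 5, 4, 3, 8, 6, 1, 7, 2).

D(w) has 24 cells with 6 SE-corners; essential set:

[(1, 8, 0), (2, 4, 0), (3, 3, 0), (5, 7, 3), (6, 2, 0), (8, 2, 1)]


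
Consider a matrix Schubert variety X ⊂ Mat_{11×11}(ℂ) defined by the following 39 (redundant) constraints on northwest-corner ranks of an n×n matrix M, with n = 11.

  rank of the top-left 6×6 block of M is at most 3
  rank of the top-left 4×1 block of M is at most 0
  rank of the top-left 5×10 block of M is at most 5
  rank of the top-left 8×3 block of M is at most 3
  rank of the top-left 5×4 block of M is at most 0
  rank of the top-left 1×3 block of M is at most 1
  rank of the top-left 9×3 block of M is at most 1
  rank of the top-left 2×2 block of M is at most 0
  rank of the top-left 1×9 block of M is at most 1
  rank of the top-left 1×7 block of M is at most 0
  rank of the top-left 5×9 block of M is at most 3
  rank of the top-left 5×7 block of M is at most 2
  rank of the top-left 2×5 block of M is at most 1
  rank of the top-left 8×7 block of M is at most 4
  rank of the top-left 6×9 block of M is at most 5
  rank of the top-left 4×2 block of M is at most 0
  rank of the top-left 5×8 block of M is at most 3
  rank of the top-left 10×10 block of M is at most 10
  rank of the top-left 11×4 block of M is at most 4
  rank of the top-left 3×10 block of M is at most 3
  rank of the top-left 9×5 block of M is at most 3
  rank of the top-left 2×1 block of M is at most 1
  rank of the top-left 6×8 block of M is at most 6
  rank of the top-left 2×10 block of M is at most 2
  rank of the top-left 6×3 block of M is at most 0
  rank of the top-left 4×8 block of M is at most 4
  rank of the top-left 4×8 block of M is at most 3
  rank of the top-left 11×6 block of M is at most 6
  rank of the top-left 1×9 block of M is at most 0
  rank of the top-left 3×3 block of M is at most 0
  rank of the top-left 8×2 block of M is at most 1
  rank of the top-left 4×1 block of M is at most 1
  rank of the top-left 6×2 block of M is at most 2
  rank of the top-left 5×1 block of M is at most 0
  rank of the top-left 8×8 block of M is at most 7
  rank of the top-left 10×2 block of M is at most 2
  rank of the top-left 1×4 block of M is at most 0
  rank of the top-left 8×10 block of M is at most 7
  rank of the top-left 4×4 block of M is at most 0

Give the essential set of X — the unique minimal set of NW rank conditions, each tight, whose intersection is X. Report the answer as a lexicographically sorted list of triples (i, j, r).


Propagating the 39 rank bounds to every northwest block:

  0, 0, 0, 0, 0, 0, 0, 0, 0, 1, 1
  0, 0, 0, 0, 1, 1, 1, 1, 1, 2, 2
  0, 0, 0, 0, 1, 2, 2, 2, 2, 3, 3
  0, 0, 0, 0, 1, 2, 2, 3, 3, 4, 4
  0, 0, 0, 0, 1, 2, 2, 3, 3, 4, 5
  0, 0, 0, 1, 2, 3, 3, 4, 4, 5, 6
  1, 1, 1, 2, 3, 4, 4, 5, 5, 6, 7
  1, 1, 1, 2, 3, 4, 4, 5, 6, 7, 8
  1, 1, 1, 2, 3, 4, 5, 6, 7, 8, 9
  1, 2, 2, 3, 4, 5, 6, 7, 8, 9, 10
  1, 2, 3, 4, 5, 6, 7, 8, 9, 10, 11

the unique w with this rank table is (10, 5, 6, 8, 11, 4, 1, 9, 7, 2, 3).

7 SE-corners of the 36-cell Rothe diagram give Ess(w):

[(1, 9, 0), (5, 4, 0), (5, 7, 2), (5, 9, 3), (6, 3, 0), (8, 7, 4), (9, 3, 1)]


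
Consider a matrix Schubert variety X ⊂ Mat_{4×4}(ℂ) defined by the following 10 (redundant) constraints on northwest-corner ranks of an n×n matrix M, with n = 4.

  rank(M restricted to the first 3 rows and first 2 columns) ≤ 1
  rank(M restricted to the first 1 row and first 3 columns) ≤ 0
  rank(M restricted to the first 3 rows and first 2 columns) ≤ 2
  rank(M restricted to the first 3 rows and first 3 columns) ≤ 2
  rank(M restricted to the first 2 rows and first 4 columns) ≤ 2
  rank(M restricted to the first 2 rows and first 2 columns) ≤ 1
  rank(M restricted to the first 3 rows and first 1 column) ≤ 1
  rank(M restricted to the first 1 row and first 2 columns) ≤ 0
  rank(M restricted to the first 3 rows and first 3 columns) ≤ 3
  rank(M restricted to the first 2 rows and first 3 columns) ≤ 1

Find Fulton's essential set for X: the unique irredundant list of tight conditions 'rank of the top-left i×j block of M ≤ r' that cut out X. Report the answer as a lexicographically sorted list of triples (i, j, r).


Computing R[i][j] = min implied NW-rank bound (n=4, 10 conditions):

  i=1: 0  0  0  1
  i=2: 1  1  1  2
  i=3: 1  1  2  3
  i=4: 1  2  3  4

so w = (4, 1, 3, 2).

Fulton essential set (2 of the 4 Rothe cells):

[(1, 3, 0), (3, 2, 1)]


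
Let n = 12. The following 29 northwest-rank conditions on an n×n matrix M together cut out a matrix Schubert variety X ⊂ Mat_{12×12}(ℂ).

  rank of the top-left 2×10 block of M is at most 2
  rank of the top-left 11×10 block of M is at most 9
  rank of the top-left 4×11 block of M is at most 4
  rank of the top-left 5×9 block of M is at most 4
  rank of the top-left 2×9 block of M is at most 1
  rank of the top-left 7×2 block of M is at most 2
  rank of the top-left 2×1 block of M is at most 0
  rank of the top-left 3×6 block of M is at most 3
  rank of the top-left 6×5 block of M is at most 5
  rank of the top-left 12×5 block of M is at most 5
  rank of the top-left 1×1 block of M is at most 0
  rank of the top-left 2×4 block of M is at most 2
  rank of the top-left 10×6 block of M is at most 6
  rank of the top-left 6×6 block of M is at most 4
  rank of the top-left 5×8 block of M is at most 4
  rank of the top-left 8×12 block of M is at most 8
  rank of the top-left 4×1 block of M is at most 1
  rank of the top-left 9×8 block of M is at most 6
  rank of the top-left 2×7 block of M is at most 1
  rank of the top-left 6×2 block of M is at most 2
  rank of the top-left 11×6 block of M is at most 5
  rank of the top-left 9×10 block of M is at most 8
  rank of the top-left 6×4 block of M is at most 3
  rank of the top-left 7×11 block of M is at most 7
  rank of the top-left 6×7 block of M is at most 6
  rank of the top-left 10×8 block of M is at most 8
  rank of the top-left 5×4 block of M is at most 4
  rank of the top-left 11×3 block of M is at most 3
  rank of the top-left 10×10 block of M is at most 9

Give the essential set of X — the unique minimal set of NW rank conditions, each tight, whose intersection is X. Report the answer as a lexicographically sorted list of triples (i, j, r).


Recovering R(i,j) via the rank-extension bound from the 29 conditions:

  R[1]: 0, 1, 1, 1, 1, 1, 1, 1, 1, 1, 1, 1
  R[2]: 0, 1, 1, 1, 1, 1, 1, 1, 1, 2, 2, 2
  R[3]: 1, 2, 2, 2, 2, 2, 2, 2, 2, 3, 3, 3
  R[4]: 1, 2, 3, 3, 3, 3, 3, 3, 3, 4, 4, 4
  R[5]: 1, 2, 3, 3, 4, 4, 4, 4, 4, 5, 5, 5
  R[6]: 1, 2, 3, 3, 4, 4, 5, 5, 5, 6, 6, 6
  R[7]: 1, 2, 3, 4, 5, 5, 6, 6, 6, 7, 7, 7
  R[8]: 1, 2, 3, 4, 5, 5, 6, 6, 7, 8, 8, 8
  R[9]: 1, 2, 3, 4, 5, 5, 6, 6, 7, 8, 9, 9
  R[10]: 1, 2, 3, 4, 5, 5, 6, 7, 8, 9, 10, 10
  R[11]: 1, 2, 3, 4, 5, 5, 6, 7, 8, 9, 10, 11
  R[12]: 1, 2, 3, 4, 5, 6, 7, 8, 9, 10, 11, 12

giving w = (2, 10, 1, 3, 5, 7, 4, 9, 11, 8, 12, 6) via Δ²R.

6 SE-corners of the 18-cell Rothe diagram give Ess(w):

[(2, 1, 0), (2, 9, 1), (6, 4, 3), (6, 6, 4), (9, 8, 6), (11, 6, 5)]


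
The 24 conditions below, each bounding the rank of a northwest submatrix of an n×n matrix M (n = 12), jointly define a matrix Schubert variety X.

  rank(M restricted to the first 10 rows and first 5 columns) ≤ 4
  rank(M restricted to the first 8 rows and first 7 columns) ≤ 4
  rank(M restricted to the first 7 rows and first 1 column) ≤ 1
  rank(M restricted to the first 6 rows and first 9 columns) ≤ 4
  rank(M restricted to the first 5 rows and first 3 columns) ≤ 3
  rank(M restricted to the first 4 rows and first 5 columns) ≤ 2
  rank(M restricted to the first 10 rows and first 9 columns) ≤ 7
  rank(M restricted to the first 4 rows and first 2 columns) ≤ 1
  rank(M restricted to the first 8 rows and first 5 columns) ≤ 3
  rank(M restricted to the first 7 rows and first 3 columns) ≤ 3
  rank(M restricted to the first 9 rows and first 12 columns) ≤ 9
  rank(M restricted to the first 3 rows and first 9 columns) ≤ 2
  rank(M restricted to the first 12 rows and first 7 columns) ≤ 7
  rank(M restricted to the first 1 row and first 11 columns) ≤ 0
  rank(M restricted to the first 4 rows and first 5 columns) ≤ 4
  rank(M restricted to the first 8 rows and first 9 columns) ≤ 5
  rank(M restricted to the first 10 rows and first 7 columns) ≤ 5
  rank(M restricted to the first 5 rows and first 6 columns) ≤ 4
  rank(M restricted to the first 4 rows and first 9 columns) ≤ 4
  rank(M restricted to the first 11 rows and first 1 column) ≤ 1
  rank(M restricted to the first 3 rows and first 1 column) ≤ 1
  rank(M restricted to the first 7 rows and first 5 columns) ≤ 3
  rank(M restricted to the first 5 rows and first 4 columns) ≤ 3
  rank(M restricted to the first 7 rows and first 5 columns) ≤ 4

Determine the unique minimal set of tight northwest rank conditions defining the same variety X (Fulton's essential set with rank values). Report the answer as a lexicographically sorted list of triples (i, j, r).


The tightest implied rank at each (i,j), from the 24 conditions:

  row 1: 0, 0, 0, 0, 0, 0, 0, 0, 0, 0, 0, 1
  row 2: 1, 1, 1, 1, 1, 1, 1, 1, 1, 1, 1, 2
  row 3: 1, 1, 2, 2, 2, 2, 2, 2, 2, 2, 2, 3
  row 4: 1, 1, 2, 2, 2, 3, 3, 3, 3, 3, 3, 4
  row 5: 1, 2, 3, 3, 3, 4, 4, 4, 4, 4, 4, 5
  row 6: 1, 2, 3, 3, 3, 4, 4, 4, 4, 5, 5, 6
  row 7: 1, 2, 3, 3, 3, 4, 4, 5, 5, 6, 6, 7
  row 8: 1, 2, 3, 3, 3, 4, 4, 5, 5, 6, 7, 8
  row 9: 1, 2, 3, 4, 4, 5, 5, 6, 6, 7, 8, 9
  row 10: 1, 2, 3, 4, 4, 5, 5, 6, 7, 8, 9, 10
  row 11: 1, 2, 3, 4, 5, 6, 6, 7, 8, 9, 10, 11
  row 12: 1, 2, 3, 4, 5, 6, 7, 8, 9, 10, 11, 12

hence w(1..12) = (12, 1, 3, 6, 2, 10, 8, 11, 4, 9, 5, 7).

Rothe diagram D(w) (29 cells), 9 SE-corners (essential conditions):

[(1, 11, 0), (4, 2, 1), (4, 5, 2), (6, 9, 4), (8, 5, 3), (8, 7, 4), (8, 9, 5), (10, 5, 4), (10, 7, 5)]


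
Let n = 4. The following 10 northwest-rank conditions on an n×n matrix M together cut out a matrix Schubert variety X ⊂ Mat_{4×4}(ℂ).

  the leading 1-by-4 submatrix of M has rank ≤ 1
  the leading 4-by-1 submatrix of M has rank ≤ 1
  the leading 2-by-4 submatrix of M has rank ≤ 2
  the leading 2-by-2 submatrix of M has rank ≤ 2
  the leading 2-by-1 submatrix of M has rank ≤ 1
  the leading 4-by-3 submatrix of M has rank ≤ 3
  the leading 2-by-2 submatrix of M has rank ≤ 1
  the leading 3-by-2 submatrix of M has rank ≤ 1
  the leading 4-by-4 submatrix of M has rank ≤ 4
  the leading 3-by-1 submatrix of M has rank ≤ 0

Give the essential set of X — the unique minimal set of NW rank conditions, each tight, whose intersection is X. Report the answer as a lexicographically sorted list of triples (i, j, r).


The tightest implied rank at each (i,j), from the 10 conditions:

  i=1: 0  1  1  1
  i=2: 0  1  2  2
  i=3: 0  1  2  3
  i=4: 1  2  3  4

giving w = (2, 3, 4, 1) via Δ²R.

Rothe diagram D(w) (3 cells), 1 SE-corner (essential condition):

[(3, 1, 0)]


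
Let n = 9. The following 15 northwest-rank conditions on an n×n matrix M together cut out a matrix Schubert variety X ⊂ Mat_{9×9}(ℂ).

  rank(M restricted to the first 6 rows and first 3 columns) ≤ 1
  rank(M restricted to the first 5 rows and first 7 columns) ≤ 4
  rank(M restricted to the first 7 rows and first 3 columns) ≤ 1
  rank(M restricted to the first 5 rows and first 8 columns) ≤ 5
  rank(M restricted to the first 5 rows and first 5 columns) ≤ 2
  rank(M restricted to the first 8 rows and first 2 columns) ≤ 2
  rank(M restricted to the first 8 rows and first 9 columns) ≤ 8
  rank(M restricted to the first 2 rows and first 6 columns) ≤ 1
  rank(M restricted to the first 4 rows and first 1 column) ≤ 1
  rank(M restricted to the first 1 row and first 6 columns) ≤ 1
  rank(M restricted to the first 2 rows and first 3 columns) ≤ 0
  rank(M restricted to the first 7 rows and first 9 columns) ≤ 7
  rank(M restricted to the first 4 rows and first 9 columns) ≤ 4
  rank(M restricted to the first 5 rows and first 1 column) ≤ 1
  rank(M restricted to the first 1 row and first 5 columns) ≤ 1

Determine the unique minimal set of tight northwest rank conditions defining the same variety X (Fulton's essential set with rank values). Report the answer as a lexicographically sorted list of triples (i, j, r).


Rank table r_w(9×9) implied by the 15 constraints:

  0, 0, 0, 1, 1, 1, 1, 1, 1
  0, 0, 0, 1, 1, 1, 2, 2, 2
  1, 1, 1, 2, 2, 2, 3, 3, 3
  1, 1, 1, 2, 2, 3, 4, 4, 4
  1, 1, 1, 2, 2, 3, 4, 5, 5
  1, 1, 1, 2, 3, 4, 5, 6, 6
  1, 1, 1, 2, 3, 4, 5, 6, 7
  1, 2, 2, 3, 4, 5, 6, 7, 8
  1, 2, 3, 4, 5, 6, 7, 8, 9

second differences of R give the permutation w = (4, 7, 1, 6, 8, 5, 9, 2, 3).

Rothe diagram D(w) (18 cells), 4 SE-corners (essential conditions):

[(2, 3, 0), (2, 6, 1), (5, 5, 2), (7, 3, 1)]


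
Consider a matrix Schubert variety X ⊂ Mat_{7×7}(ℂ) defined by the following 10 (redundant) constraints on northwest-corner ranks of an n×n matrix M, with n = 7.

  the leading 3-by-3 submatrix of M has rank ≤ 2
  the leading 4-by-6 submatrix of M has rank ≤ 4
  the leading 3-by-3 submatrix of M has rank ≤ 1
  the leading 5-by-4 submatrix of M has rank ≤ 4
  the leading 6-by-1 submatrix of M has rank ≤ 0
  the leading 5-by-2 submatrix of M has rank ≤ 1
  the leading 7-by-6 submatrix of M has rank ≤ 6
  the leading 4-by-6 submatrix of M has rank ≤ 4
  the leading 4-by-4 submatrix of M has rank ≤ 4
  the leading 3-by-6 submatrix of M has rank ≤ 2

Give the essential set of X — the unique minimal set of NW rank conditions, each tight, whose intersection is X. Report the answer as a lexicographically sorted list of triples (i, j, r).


Reconstructing r_w from the 10 given conditions:

  row 1: 0, 1, 1, 1, 1, 1, 1
  row 2: 0, 1, 1, 2, 2, 2, 2
  row 3: 0, 1, 1, 2, 2, 2, 3
  row 4: 0, 1, 2, 3, 3, 3, 4
  row 5: 0, 1, 2, 3, 4, 4, 5
  row 6: 0, 1, 2, 3, 4, 5, 6
  row 7: 1, 2, 3, 4, 5, 6, 7

second differences of R give the permutation w = (2, 4, 7, 3, 5, 6, 1).

3 SE-corners of the 10-cell Rothe diagram give Ess(w):

[(3, 3, 1), (3, 6, 2), (6, 1, 0)]


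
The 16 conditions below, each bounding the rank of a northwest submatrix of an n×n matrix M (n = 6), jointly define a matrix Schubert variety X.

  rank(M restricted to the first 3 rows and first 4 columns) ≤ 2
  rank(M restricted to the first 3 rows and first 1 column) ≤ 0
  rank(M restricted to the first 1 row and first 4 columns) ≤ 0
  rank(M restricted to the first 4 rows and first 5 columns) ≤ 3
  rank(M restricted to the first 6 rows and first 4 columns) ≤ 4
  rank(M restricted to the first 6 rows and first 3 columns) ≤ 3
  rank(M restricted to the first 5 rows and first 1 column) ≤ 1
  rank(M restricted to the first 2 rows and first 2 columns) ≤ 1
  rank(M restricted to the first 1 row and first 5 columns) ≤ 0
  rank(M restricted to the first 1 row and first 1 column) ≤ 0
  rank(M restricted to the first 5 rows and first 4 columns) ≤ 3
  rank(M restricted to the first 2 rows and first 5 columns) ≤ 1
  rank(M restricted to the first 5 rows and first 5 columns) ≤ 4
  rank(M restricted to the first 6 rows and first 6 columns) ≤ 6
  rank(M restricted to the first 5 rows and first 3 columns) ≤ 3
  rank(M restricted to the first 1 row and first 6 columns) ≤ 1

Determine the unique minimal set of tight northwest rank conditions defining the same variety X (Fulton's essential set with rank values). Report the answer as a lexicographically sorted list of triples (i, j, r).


Reconstructing r_w from the 16 given conditions:

  row 1: 0 | 0 | 0 | 0 | 0 | 1
  row 2: 0 | 1 | 1 | 1 | 1 | 2
  row 3: 0 | 1 | 2 | 2 | 2 | 3
  row 4: 1 | 2 | 3 | 3 | 3 | 4
  row 5: 1 | 2 | 3 | 3 | 4 | 5
  row 6: 1 | 2 | 3 | 4 | 5 | 6

giving w = (6, 2, 3, 1, 5, 4) via Δ²R.

Fulton essential set (3 of the 8 Rothe cells):

[(1, 5, 0), (3, 1, 0), (5, 4, 3)]


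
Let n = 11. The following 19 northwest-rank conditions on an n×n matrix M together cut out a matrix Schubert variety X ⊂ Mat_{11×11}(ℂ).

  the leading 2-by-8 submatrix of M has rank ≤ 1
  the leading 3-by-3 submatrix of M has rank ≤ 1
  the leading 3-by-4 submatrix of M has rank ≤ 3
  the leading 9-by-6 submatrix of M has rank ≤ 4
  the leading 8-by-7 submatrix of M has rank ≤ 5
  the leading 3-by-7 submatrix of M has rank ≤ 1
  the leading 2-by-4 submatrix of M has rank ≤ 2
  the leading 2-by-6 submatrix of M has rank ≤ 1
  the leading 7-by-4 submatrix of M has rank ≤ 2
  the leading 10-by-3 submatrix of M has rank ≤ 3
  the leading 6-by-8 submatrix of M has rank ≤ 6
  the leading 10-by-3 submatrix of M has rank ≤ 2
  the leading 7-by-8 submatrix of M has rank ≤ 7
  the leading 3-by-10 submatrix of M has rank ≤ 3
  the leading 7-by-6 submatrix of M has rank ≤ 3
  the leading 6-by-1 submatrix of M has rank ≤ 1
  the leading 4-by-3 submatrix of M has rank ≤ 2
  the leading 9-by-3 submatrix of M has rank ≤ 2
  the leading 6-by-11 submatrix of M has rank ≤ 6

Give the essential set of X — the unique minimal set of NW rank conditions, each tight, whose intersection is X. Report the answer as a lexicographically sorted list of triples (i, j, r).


Recovering R(i,j) via the rank-extension bound from the 19 conditions:

  i=1: 1 | 1 | 1 | 1 | 1 | 1 | 1 | 1 | 1 | 1 | 1
  i=2: 1 | 1 | 1 | 1 | 1 | 1 | 1 | 1 | 2 | 2 | 2
  i=3: 1 | 1 | 1 | 1 | 1 | 1 | 1 | 2 | 3 | 3 | 3
  i=4: 1 | 2 | 2 | 2 | 2 | 2 | 2 | 3 | 4 | 4 | 4
  i=5: 1 | 2 | 2 | 2 | 3 | 3 | 3 | 4 | 5 | 5 | 5
  i=6: 1 | 2 | 2 | 2 | 3 | 3 | 4 | 5 | 6 | 6 | 6
  i=7: 1 | 2 | 2 | 2 | 3 | 3 | 4 | 5 | 6 | 7 | 7
  i=8: 1 | 2 | 2 | 3 | 4 | 4 | 5 | 6 | 7 | 8 | 8
  i=9: 1 | 2 | 2 | 3 | 4 | 4 | 5 | 6 | 7 | 8 | 9
  i=10: 1 | 2 | 2 | 3 | 4 | 5 | 6 | 7 | 8 | 9 | 10
  i=11: 1 | 2 | 3 | 4 | 5 | 6 | 7 | 8 | 9 | 10 | 11

giving w = (1, 9, 8, 2, 5, 7, 10, 4, 11, 6, 3) via Δ²R.

|D(w)|=25, |Ess(w)|=6:

[(2, 8, 1), (3, 7, 1), (7, 4, 2), (7, 6, 3), (9, 6, 4), (10, 3, 2)]


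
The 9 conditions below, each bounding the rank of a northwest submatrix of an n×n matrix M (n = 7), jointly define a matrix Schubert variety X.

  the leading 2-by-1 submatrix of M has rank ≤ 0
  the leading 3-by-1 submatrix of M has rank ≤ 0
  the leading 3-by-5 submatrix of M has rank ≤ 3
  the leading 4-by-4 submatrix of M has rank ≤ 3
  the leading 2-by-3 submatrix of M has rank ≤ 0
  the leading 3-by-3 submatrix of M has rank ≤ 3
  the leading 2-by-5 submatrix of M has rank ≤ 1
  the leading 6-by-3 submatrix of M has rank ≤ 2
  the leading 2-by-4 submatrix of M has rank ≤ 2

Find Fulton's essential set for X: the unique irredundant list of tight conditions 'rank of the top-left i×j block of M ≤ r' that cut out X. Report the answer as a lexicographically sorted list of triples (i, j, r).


Recovering R(i,j) via the rank-extension bound from the 9 conditions:

  R[1]: 0, 0, 0, 1, 1, 1, 1
  R[2]: 0, 0, 0, 1, 1, 2, 2
  R[3]: 0, 1, 1, 2, 2, 3, 3
  R[4]: 1, 2, 2, 3, 3, 4, 4
  R[5]: 1, 2, 2, 3, 4, 5, 5
  R[6]: 1, 2, 2, 3, 4, 5, 6
  R[7]: 1, 2, 3, 4, 5, 6, 7

reading off 1-entries of Δ²R: w = (4, 6, 2, 1, 5, 7, 3).

ℓ(w)=10; the 4 essential cells (i,j,r):

[(2, 3, 0), (2, 5, 1), (3, 1, 0), (6, 3, 2)]


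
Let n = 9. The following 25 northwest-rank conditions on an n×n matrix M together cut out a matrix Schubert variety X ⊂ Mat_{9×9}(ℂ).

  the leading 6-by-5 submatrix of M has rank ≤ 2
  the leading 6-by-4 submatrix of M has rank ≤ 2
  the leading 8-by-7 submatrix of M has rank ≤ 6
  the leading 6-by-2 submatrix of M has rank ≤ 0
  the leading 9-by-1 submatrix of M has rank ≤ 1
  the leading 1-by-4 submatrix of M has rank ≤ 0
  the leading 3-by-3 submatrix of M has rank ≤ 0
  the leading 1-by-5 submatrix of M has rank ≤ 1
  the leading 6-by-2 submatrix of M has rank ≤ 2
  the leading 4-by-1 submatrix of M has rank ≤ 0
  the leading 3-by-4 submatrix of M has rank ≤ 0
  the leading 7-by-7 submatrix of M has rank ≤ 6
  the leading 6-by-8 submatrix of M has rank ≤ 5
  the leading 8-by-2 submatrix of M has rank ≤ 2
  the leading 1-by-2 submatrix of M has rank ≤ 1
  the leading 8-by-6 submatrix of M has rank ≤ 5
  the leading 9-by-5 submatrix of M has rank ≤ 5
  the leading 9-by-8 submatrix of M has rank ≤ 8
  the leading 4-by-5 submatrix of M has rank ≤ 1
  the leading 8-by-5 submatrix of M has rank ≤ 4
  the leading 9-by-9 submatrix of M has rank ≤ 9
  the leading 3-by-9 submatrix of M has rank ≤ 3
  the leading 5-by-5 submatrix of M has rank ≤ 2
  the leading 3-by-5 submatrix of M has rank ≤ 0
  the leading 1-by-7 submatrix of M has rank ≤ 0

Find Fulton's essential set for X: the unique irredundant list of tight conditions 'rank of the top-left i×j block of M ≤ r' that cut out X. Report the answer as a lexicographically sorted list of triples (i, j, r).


Reconstructing r_w from the 25 given conditions:

  row 1: 0  0  0  0  0  0  0  1  1
  row 2: 0  0  0  0  0  1  1  2  2
  row 3: 0  0  0  0  0  1  2  3  3
  row 4: 0  0  1  1  1  2  3  4  4
  row 5: 0  0  1  2  2  3  4  5  5
  row 6: 0  0  1  2  2  3  4  5  6
  row 7: 1  1  2  3  3  4  5  6  7
  row 8: 1  2  3  4  4  5  6  7  8
  row 9: 1  2  3  4  5  6  7  8  9

hence w(1..9) = (8, 6, 7, 3, 4, 9, 1, 2, 5).

Rothe diagram D(w) (24 cells), 4 SE-corners (essential conditions):

[(1, 7, 0), (3, 5, 0), (6, 2, 0), (6, 5, 2)]


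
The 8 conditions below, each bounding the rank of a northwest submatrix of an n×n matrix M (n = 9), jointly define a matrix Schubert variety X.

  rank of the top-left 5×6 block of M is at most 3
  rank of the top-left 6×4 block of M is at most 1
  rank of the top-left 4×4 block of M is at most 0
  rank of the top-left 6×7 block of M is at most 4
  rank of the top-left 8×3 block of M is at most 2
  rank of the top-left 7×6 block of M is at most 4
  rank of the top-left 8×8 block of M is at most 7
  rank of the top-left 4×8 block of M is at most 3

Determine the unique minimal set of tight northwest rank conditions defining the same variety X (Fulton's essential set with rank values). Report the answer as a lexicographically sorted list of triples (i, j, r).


Rank table r_w(9×9) implied by the 8 constraints:

  i=1: 0 | 0 | 0 | 0 | 1 | 1 | 1 | 1 | 1
  i=2: 0 | 0 | 0 | 0 | 1 | 2 | 2 | 2 | 2
  i=3: 0 | 0 | 0 | 0 | 1 | 2 | 3 | 3 | 3
  i=4: 0 | 0 | 0 | 0 | 1 | 2 | 3 | 3 | 4
  i=5: 1 | 1 | 1 | 1 | 2 | 3 | 4 | 4 | 5
  i=6: 1 | 1 | 1 | 1 | 2 | 3 | 4 | 5 | 6
  i=7: 1 | 2 | 2 | 2 | 3 | 4 | 5 | 6 | 7
  i=8: 1 | 2 | 2 | 3 | 4 | 5 | 6 | 7 | 8
  i=9: 1 | 2 | 3 | 4 | 5 | 6 | 7 | 8 | 9

the unique w with this rank table is (5, 6, 7, 9, 1, 8, 2, 4, 3).

Fulton essential set (4 of the 21 Rothe cells):

[(4, 4, 0), (4, 8, 3), (6, 4, 1), (8, 3, 2)]


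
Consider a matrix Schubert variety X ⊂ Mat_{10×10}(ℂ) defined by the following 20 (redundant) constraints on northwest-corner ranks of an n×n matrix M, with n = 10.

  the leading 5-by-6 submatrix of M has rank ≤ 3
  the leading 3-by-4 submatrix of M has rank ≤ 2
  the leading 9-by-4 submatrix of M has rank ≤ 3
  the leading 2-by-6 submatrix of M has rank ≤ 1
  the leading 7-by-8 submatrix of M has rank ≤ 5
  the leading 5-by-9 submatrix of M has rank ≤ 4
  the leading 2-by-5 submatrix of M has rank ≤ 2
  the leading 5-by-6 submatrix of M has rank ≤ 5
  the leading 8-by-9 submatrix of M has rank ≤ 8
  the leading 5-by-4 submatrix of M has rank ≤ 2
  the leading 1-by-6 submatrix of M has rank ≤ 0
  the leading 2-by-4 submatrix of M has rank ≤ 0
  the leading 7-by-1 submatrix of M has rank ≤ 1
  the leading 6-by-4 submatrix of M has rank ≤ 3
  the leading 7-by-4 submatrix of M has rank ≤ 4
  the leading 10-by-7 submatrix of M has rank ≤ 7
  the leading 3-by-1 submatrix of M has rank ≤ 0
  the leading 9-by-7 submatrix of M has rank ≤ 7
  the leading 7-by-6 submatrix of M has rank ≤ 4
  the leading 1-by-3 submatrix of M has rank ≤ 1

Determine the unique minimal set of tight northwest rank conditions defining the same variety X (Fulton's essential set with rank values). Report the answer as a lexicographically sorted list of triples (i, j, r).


Propagating the 20 rank bounds to every northwest block:

  row 1: 0 0 0 0 0 0 1 1 1 1
  row 2: 0 0 0 0 1 1 2 2 2 2
  row 3: 0 1 1 1 2 2 3 3 3 3
  row 4: 1 2 2 2 3 3 4 4 4 4
  row 5: 1 2 2 2 3 3 4 4 4 5
  row 6: 1 2 3 3 4 4 5 5 5 6
  row 7: 1 2 3 3 4 4 5 5 6 7
  row 8: 1 2 3 3 4 5 6 6 7 8
  row 9: 1 2 3 3 4 5 6 7 8 9
  row 10: 1 2 3 4 5 6 7 8 9 10

the unique w with this rank table is (7, 5, 2, 1, 10, 3, 9, 6, 8, 4).

D(w) has 21 cells with 9 SE-corners; essential set:

[(1, 6, 0), (2, 4, 0), (3, 1, 0), (5, 4, 2), (5, 6, 3), (5, 9, 4), (7, 6, 4), (7, 8, 5), (9, 4, 3)]


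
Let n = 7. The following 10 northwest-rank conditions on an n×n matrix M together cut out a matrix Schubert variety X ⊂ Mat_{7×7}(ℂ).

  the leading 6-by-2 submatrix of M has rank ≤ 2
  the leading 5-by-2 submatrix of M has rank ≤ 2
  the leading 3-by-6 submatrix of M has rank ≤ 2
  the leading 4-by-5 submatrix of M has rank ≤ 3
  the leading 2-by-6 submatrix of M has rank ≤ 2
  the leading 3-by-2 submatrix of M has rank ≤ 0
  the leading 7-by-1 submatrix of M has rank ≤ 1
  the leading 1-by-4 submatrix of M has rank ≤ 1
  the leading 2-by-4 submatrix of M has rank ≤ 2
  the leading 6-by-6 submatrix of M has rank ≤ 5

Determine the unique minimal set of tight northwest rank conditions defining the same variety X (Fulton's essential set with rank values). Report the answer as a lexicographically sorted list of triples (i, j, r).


Computing R[i][j] = min implied NW-rank bound (n=7, 10 conditions):

  i=1: 0 | 0 | 1 | 1 | 1 | 1 | 1
  i=2: 0 | 0 | 1 | 2 | 2 | 2 | 2
  i=3: 0 | 0 | 1 | 2 | 2 | 2 | 3
  i=4: 1 | 1 | 2 | 3 | 3 | 3 | 4
  i=5: 1 | 2 | 3 | 4 | 4 | 4 | 5
  i=6: 1 | 2 | 3 | 4 | 5 | 5 | 6
  i=7: 1 | 2 | 3 | 4 | 5 | 6 | 7

second differences of R give the permutation w = (3, 4, 7, 1, 2, 5, 6).

Fulton essential set (2 of the 8 Rothe cells):

[(3, 2, 0), (3, 6, 2)]


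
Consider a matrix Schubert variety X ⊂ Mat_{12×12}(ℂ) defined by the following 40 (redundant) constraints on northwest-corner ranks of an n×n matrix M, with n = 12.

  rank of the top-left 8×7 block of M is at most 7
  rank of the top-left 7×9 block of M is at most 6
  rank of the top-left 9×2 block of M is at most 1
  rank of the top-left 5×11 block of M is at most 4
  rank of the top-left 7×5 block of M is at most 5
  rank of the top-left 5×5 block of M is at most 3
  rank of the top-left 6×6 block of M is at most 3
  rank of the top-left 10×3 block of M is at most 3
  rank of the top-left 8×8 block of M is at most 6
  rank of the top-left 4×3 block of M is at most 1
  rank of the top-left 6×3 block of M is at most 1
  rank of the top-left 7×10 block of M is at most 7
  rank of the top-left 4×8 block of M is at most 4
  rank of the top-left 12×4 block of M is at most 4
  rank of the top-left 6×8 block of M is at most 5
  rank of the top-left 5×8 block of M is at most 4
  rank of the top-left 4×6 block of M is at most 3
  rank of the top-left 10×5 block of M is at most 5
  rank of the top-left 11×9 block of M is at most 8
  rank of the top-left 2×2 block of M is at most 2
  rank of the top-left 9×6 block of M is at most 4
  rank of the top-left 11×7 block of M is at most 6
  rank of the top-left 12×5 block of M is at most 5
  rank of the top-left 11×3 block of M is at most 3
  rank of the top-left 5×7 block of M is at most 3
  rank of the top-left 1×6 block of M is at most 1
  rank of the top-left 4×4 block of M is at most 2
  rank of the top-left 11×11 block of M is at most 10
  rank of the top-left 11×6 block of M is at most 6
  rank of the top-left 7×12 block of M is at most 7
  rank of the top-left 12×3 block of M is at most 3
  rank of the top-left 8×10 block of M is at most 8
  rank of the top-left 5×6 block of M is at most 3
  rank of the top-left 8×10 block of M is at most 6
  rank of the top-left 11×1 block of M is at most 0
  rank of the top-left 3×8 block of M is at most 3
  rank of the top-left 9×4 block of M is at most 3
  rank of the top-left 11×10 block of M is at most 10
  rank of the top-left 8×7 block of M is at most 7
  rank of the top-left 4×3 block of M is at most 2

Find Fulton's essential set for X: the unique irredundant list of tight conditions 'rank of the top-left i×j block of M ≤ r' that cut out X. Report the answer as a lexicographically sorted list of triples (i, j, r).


The tightest implied rank at each (i,j), from the 40 conditions:

  i=1: 0  1  1  1  1  1  1  1  1  1  1  1
  i=2: 0  1  1  2  2  2  2  2  2  2  2  2
  i=3: 0  1  1  2  3  3  3  3  3  3  3  3
  i=4: 0  1  1  2  3  3  3  4  4  4  4  4
  i=5: 0  1  1  2  3  3  3  4  4  4  4  5
  i=6: 0  1  1  2  3  3  4  5  5  5  5  6
  i=7: 0  1  2  3  4  4  5  6  6  6  6  7
  i=8: 0  1  2  3  4  4  5  6  6  6  7  8
  i=9: 0  1  2  3  4  4  5  6  7  7  8  9
  i=10: 0  1  2  3  4  5  6  7  8  8  9  10
  i=11: 0  1  2  3  4  5  6  7  8  9  10  11
  i=12: 1  2  3  4  5  6  7  8  9  10  11  12

second differences of R give the permutation w = (2, 4, 5, 8, 12, 7, 3, 11, 9, 6, 10, 1).

D(w) has 28 cells with 7 SE-corners; essential set:

[(5, 7, 3), (5, 11, 4), (6, 3, 1), (6, 6, 3), (8, 10, 6), (9, 6, 4), (11, 1, 0)]


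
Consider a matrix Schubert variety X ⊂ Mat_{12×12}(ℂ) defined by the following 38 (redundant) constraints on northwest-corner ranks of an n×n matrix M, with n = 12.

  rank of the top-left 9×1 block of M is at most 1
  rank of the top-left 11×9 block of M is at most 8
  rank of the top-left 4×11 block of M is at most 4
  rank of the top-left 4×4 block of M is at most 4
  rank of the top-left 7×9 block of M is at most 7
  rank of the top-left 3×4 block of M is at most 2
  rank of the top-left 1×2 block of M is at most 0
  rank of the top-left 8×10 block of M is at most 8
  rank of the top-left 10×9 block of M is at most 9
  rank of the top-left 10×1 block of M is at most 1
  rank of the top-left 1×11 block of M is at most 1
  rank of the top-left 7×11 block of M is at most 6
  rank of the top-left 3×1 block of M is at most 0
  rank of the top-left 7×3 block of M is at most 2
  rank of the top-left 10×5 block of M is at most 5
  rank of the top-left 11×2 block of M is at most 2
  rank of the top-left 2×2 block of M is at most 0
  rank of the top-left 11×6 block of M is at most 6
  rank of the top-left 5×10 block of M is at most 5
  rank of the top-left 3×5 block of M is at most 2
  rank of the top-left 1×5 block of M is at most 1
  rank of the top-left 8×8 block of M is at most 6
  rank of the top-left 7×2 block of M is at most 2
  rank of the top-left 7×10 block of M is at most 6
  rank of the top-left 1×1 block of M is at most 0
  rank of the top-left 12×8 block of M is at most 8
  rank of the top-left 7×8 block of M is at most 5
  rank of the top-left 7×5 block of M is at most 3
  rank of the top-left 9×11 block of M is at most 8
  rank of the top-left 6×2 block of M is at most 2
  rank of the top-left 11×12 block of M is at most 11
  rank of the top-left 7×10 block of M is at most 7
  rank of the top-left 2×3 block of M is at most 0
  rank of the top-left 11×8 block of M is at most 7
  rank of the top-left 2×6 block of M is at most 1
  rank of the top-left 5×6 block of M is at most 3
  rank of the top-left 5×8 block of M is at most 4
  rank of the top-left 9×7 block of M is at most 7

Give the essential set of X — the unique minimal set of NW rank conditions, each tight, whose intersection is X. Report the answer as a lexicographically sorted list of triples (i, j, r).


Propagating the 38 rank bounds to every northwest block:

  row 1: 0 0 0 1 1 1 1 1 1 1 1 1
  row 2: 0 0 0 1 1 1 2 2 2 2 2 2
  row 3: 0 1 1 2 2 2 3 3 3 3 3 3
  row 4: 1 2 2 3 3 3 4 4 4 4 4 4
  row 5: 1 2 2 3 3 3 4 4 5 5 5 5
  row 6: 1 2 2 3 3 4 5 5 6 6 6 6
  row 7: 1 2 2 3 3 4 5 5 6 6 6 7
  row 8: 1 2 3 4 4 5 6 6 7 7 7 8
  row 9: 1 2 3 4 5 6 7 7 8 8 8 9
  row 10: 1 2 3 4 5 6 7 7 8 9 9 10
  row 11: 1 2 3 4 5 6 7 7 8 9 10 11
  row 12: 1 2 3 4 5 6 7 8 9 10 11 12

second differences of R give the permutation w = (4, 7, 2, 1, 9, 6, 12, 3, 5, 10, 11, 8).

D(w) has 22 cells with 10 SE-corners; essential set:

[(2, 3, 0), (2, 6, 1), (3, 1, 0), (5, 6, 3), (5, 8, 4), (7, 3, 2), (7, 5, 3), (7, 8, 5), (7, 11, 6), (11, 8, 7)]


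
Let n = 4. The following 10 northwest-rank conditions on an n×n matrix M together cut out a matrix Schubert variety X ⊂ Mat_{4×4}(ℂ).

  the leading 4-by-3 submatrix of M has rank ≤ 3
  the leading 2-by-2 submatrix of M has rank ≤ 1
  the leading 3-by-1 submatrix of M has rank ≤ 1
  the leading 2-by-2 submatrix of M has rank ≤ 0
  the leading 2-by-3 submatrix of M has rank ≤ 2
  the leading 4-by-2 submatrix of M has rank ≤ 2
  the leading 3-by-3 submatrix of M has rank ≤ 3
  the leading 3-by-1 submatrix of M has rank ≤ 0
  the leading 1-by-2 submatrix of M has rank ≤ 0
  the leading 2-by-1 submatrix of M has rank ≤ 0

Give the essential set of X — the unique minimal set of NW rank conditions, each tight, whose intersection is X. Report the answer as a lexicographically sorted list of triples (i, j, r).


Rank table r_w(4×4) implied by the 10 constraints:

  R[1]: 0  0  1  1
  R[2]: 0  0  1  2
  R[3]: 0  1  2  3
  R[4]: 1  2  3  4

giving w = (3, 4, 2, 1) via Δ²R.

2 SE-corners of the 5-cell Rothe diagram give Ess(w):

[(2, 2, 0), (3, 1, 0)]


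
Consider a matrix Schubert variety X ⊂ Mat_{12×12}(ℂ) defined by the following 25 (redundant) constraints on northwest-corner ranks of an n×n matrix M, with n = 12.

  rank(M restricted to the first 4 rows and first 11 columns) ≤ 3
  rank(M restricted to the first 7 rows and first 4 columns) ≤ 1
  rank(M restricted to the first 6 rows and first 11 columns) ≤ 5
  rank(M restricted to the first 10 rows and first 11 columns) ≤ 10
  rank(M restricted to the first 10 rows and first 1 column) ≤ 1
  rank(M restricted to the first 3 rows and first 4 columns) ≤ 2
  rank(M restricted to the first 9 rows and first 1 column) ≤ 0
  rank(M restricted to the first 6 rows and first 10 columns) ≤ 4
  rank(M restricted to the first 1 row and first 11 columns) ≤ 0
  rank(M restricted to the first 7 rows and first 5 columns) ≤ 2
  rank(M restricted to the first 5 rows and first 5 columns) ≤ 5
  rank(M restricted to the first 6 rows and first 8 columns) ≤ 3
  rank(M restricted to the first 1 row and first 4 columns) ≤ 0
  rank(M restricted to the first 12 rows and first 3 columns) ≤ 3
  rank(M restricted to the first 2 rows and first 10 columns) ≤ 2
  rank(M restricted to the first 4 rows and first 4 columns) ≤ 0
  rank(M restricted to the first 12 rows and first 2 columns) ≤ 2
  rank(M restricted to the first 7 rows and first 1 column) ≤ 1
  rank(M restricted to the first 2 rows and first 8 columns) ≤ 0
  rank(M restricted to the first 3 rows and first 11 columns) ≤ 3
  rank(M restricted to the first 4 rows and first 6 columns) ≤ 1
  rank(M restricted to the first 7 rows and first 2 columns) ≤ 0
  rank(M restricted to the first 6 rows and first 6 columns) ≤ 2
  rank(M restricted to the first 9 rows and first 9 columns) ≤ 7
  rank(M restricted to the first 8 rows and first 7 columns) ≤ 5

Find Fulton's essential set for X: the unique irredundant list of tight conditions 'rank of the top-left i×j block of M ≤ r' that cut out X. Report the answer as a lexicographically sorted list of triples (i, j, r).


The tightest implied rank at each (i,j), from the 25 conditions:

  i=1: 0 | 0 | 0 | 0 | 0 | 0 | 0 | 0 | 0 | 0 | 0 | 1
  i=2: 0 | 0 | 0 | 0 | 0 | 0 | 0 | 0 | 1 | 1 | 1 | 2
  i=3: 0 | 0 | 0 | 0 | 1 | 1 | 1 | 1 | 2 | 2 | 2 | 3
  i=4: 0 | 0 | 0 | 0 | 1 | 1 | 2 | 2 | 3 | 3 | 3 | 4
  i=5: 0 | 0 | 1 | 1 | 2 | 2 | 3 | 3 | 4 | 4 | 4 | 5
  i=6: 0 | 0 | 1 | 1 | 2 | 2 | 3 | 3 | 4 | 4 | 5 | 6
  i=7: 0 | 0 | 1 | 1 | 2 | 3 | 4 | 4 | 5 | 5 | 6 | 7
  i=8: 0 | 1 | 2 | 2 | 3 | 4 | 5 | 5 | 6 | 6 | 7 | 8
  i=9: 0 | 1 | 2 | 3 | 4 | 5 | 6 | 6 | 7 | 7 | 8 | 9
  i=10: 1 | 2 | 3 | 4 | 5 | 6 | 7 | 7 | 8 | 8 | 9 | 10
  i=11: 1 | 2 | 3 | 4 | 5 | 6 | 7 | 8 | 9 | 9 | 10 | 11
  i=12: 1 | 2 | 3 | 4 | 5 | 6 | 7 | 8 | 9 | 10 | 11 | 12

second differences of R give the permutation w = (12, 9, 5, 7, 3, 11, 6, 2, 4, 1, 8, 10).

|D(w)|=41, |Ess(w)|=10:

[(1, 11, 0), (2, 8, 0), (4, 4, 0), (4, 6, 1), (6, 6, 2), (6, 8, 3), (6, 10, 4), (7, 2, 0), (7, 4, 1), (9, 1, 0)]


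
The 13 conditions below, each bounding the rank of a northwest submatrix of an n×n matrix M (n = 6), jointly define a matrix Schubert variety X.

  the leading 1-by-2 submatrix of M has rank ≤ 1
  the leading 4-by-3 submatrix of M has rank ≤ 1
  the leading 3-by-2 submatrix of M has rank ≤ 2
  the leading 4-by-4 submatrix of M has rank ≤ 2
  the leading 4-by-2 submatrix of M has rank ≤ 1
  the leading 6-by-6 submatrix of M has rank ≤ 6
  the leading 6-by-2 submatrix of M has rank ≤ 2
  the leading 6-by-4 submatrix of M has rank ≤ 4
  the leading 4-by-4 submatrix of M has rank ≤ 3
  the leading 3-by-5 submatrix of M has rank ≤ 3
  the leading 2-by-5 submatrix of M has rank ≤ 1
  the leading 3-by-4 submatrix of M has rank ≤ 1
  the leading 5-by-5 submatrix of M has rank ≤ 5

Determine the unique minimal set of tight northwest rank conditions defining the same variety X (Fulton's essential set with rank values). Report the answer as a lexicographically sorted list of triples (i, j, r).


Propagating the 13 rank bounds to every northwest block:

  row 1: 1 | 1 | 1 | 1 | 1 | 1
  row 2: 1 | 1 | 1 | 1 | 1 | 2
  row 3: 1 | 1 | 1 | 1 | 2 | 3
  row 4: 1 | 1 | 1 | 2 | 3 | 4
  row 5: 1 | 2 | 2 | 3 | 4 | 5
  row 6: 1 | 2 | 3 | 4 | 5 | 6

so w = (1, 6, 5, 4, 2, 3).

3 SE-corners of the 9-cell Rothe diagram give Ess(w):

[(2, 5, 1), (3, 4, 1), (4, 3, 1)]
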